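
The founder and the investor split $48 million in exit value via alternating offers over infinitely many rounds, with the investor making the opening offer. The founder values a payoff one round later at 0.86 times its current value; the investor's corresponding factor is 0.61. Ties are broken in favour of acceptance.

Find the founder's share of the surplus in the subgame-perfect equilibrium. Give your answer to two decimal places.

In a stationary SPE each proposer offers the other exactly their discounted continuation value.
If the investor keeps x when proposing and the founder keeps y when proposing, then x = 48 − 0.86y and y = 48 − 0.61x.
Solving: x = 48(1 − 0.86) / (1 − 0.61·0.86) = 6.72 / 0.4754 ≈ 14.1355.
The founder gets 48 − 14.1355 ≈ 33.8645.

33.86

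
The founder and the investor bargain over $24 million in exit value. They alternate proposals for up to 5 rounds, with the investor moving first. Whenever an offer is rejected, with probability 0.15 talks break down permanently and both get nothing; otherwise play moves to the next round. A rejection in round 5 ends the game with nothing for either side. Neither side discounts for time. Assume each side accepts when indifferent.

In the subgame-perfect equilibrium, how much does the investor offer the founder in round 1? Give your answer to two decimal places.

By backward induction:
Round 5 (the investor proposes): rejection yields 0 for the founder; the investor offers 0 and keeps 24.
Round 4 (the founder proposes): rejecting gives the investor an expected 0.85 × 24 = 20.4, so the founder offers 20.4, keeping 3.6.
Round 3 (the investor proposes): rejecting gives the founder an expected 0.85 × 3.6 = 3.06, so the investor offers 3.06, keeping 20.94.
Round 2 (the founder proposes): rejecting gives the investor an expected 0.85 × 20.94 = 17.799. The founder offers 17.799 and keeps 24 − 17.799 = 6.201.
Round 1 (the investor proposes): rejecting gives the founder an expected 0.85 × 6.201 = 5.27085. The investor offers 5.27085 and keeps 24 − 5.27085 = 18.72915.

5.27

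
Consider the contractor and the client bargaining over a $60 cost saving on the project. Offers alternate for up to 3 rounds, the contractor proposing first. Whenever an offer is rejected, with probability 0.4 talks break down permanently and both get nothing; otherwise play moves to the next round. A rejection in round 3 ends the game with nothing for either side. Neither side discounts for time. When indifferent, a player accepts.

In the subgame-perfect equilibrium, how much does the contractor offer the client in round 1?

Round 3 (the contractor proposes): rejection yields 0 for the client; the contractor offers 0 and keeps 60.
Round 2 (the client proposes): rejecting gives the contractor an expected 0.6 × 60 = 36, so the client offers 36, keeping 24.
Round 1 (the contractor proposes): rejecting gives the client an expected 0.6 × 24 = 14.4. The contractor offers 14.4 and keeps 60 − 14.4 = 45.6.

14.4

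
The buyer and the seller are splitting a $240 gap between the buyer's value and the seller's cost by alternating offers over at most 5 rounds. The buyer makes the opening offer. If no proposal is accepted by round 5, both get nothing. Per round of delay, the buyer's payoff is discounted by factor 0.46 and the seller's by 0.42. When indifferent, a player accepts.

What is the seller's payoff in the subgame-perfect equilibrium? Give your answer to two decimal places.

Round 5 (the buyer proposes): rejection yields 0 for the seller; the buyer offers 0 and keeps 240.
Round 4 (the seller proposes): the buyer can get 240 next round, worth 0.46 × 240 = 110.4 now; the seller offers that and keeps 129.6.
Round 3 (the buyer proposes): the seller can get 129.6 next round, worth 0.42 × 129.6 = 54.432 now; the buyer offers that and keeps 185.568.
Round 2 (the seller proposes): the buyer can get 185.568 next round, worth 0.46 × 185.568 = 85.36128 now, so the seller offers 85.36128, keeping 154.63872.
Round 1 (the buyer proposes): the seller can get 154.63872 next round, worth 0.42 × 154.63872 = 64.9482624 now; the buyer offers that and keeps 175.0517376.

64.95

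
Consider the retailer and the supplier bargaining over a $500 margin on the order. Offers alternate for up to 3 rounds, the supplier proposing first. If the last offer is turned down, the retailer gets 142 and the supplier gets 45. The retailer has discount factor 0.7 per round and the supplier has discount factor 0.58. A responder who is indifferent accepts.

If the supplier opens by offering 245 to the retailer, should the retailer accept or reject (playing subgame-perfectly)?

Work out the retailer's continuation value if the offer is rejected.
Round 3 (the supplier proposes): the retailer gets 142 if talks fail, so the supplier offers 142 and keeps 358.
Round 2 (the retailer proposes): the supplier can get 358 next round, worth 0.58 × 358 = 207.64 now, so the retailer offers 207.64, keeping 292.36.
So by rejecting in round 1, the retailer gets 292.36 next round, worth 0.7 × 292.36 = 204.652 now.
Offer 245 ≥ 204.652, so the retailer accepts.

Accept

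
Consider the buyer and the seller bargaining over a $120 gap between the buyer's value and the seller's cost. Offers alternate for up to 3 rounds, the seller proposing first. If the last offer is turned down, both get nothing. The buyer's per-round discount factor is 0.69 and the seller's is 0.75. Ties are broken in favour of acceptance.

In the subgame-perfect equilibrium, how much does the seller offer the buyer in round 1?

Round 3 (the seller proposes): the buyer will accept anything ≥ 0, so the seller offers 0 and keeps 120.
Round 2 (the buyer proposes): the seller can get 120 next round, worth 0.75 × 120 = 90 now, so the buyer offers 90, keeping 30.
Round 1 (the seller proposes): the buyer can get 30 next round, worth 0.69 × 30 = 20.7 now; the seller offers that and keeps 99.3.

20.7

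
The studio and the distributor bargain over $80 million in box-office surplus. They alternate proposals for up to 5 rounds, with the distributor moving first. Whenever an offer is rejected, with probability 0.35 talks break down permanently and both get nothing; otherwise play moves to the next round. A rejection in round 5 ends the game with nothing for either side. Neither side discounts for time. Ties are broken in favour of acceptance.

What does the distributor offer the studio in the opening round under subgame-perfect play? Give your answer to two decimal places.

25.89

Round 5 (the distributor proposes): rejection yields 0 for the studio; the distributor offers 0 and keeps 80.
Round 4 (the studio proposes): rejecting gives the distributor an expected 0.65 × 80 = 52. The studio offers 52 and keeps 80 − 52 = 28.
Round 3 (the distributor proposes): rejecting gives the studio an expected 0.65 × 28 = 18.2; the distributor offers that and keeps 61.8.
Round 2 (the studio proposes): rejecting gives the distributor an expected 0.65 × 61.8 = 40.17. The studio offers 40.17 and keeps 80 − 40.17 = 39.83.
Round 1 (the distributor proposes): rejecting gives the studio an expected 0.65 × 39.83 = 25.8895, so the distributor offers 25.8895, keeping 54.1105.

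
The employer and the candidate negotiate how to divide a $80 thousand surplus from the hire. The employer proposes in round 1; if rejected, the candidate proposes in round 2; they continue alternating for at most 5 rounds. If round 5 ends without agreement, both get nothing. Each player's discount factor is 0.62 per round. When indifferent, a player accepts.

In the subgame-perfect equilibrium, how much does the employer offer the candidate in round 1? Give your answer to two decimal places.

26.09

Round 5 (the employer proposes): the candidate will accept anything ≥ 0, so the employer offers 0 and keeps 80.
Round 4 (the candidate proposes): the employer can get 80 next round, worth 0.62 × 80 = 49.6 now; the candidate offers that and keeps 30.4.
Round 3 (the employer proposes): the candidate can get 30.4 next round, worth 0.62 × 30.4 = 18.848 now. The employer offers 18.848 and keeps 80 − 18.848 = 61.152.
Round 2 (the candidate proposes): the employer can get 61.152 next round, worth 0.62 × 61.152 = 37.91424 now. The candidate offers 37.91424 and keeps 80 − 37.91424 = 42.08576.
Round 1 (the employer proposes): the candidate can get 42.08576 next round, worth 0.62 × 42.08576 = 26.0931712 now. The employer offers 26.0931712 and keeps 80 − 26.0931712 = 53.9068288.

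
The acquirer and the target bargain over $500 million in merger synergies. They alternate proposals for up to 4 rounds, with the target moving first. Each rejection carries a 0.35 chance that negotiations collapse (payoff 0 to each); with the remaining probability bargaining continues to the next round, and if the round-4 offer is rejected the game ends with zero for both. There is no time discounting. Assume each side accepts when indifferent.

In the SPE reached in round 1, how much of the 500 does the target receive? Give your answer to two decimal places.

248.94

Round 4 (the acquirer proposes): the target will accept anything ≥ 0, so the acquirer offers 0 and keeps 500.
Round 3 (the target proposes): rejecting gives the acquirer an expected 0.65 × 500 = 325. The target offers 325 and keeps 500 − 325 = 175.
Round 2 (the acquirer proposes): rejecting gives the target an expected 0.65 × 175 = 113.75; the acquirer offers that and keeps 386.25.
Round 1 (the target proposes): rejecting gives the acquirer an expected 0.65 × 386.25 = 251.0625; the target offers that and keeps 248.9375.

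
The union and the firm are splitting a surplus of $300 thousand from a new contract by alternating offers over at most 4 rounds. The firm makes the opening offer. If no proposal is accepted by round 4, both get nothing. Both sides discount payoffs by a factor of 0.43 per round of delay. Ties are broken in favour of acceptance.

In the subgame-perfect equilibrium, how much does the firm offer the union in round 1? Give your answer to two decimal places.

Round 4 (the union proposes): rejection yields 0 for the firm; the union offers 0 and keeps 300.
Round 3 (the firm proposes): the union can get 300 next round, worth 0.43 × 300 = 129 now. The firm offers 129 and keeps 300 − 129 = 171.
Round 2 (the union proposes): the firm can get 171 next round, worth 0.43 × 171 = 73.53 now; the union offers that and keeps 226.47.
Round 1 (the firm proposes): the union can get 226.47 next round, worth 0.43 × 226.47 = 97.3821 now; the firm offers that and keeps 202.6179.

97.38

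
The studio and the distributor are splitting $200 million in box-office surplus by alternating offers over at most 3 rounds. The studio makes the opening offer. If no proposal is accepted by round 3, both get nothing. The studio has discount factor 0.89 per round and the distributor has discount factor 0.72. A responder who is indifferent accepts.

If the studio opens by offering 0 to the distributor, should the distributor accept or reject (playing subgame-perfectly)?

Round 3 (the studio proposes): rejection yields 0 for the distributor; the studio offers 0 and keeps 200.
Round 2 (the distributor proposes): the studio can get 200 next round, worth 0.89 × 200 = 178 now; the distributor offers that and keeps 22.
So by rejecting in round 1, the distributor gets 22 next round, worth 0.72 × 22 = 15.84 now.
Offer 0 < 15.84, so the distributor rejects.

Reject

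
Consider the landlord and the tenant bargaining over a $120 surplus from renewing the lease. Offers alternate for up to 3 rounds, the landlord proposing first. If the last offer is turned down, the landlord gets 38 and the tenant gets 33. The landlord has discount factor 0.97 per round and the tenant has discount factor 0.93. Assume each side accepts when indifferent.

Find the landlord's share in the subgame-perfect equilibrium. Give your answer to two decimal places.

Round 3 (the landlord proposes): the tenant gets 33 if talks fail, so the landlord offers 33 and keeps 87.
Round 2 (the tenant proposes): the landlord can get 87 next round, worth 0.97 × 87 = 84.39 now. The tenant offers 84.39 and keeps 120 − 84.39 = 35.61.
Round 1 (the landlord proposes): the tenant can get 35.61 next round, worth 0.93 × 35.61 = 33.1173 now. The landlord offers 33.1173 and keeps 120 − 33.1173 = 86.8827.

86.88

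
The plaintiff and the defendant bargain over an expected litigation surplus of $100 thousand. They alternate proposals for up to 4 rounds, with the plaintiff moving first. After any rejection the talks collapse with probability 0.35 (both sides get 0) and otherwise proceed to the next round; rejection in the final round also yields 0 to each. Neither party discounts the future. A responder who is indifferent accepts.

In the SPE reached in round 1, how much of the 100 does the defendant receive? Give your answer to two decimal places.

Round 4 (the defendant proposes): rejection yields 0 for the plaintiff; the defendant offers 0 and keeps 100.
Round 3 (the plaintiff proposes): rejecting gives the defendant an expected 0.65 × 100 = 65, so the plaintiff offers 65, keeping 35.
Round 2 (the defendant proposes): rejecting gives the plaintiff an expected 0.65 × 35 = 22.75; the defendant offers that and keeps 77.25.
Round 1 (the plaintiff proposes): rejecting gives the defendant an expected 0.65 × 77.25 = 50.2125. The plaintiff offers 50.2125 and keeps 100 − 50.2125 = 49.7875.

50.21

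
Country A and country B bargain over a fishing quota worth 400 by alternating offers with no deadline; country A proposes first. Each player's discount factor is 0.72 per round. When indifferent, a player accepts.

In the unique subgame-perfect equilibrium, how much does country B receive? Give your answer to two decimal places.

When country A proposes, country B accepts any offer worth at least 0.72 times what country B would get by proposing next round; and vice versa.
This gives x = 400 − 0.72y and y = 400 − 0.72x, where x and y are each side's share when it proposes.
Hence (1 − 0.72·0.72)x = 400(1 − 0.72), i.e. 0.4816·x = 112.
x ≈ 232.5581; country B's share is 400 − x ≈ 167.4419.

167.44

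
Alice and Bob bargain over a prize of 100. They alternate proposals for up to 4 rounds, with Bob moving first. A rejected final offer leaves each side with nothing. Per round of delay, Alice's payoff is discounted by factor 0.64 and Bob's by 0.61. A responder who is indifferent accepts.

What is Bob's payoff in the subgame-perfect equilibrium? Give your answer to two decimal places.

50.05

Round 4 (Alice proposes): Bob will accept anything ≥ 0, so Alice offers 0 and keeps 100.
Round 3 (Bob proposes): Alice can get 100 next round, worth 0.64 × 100 = 64 now, so Bob offers 64, keeping 36.
Round 2 (Alice proposes): Bob can get 36 next round, worth 0.61 × 36 = 21.96 now, so Alice offers 21.96, keeping 78.04.
Round 1 (Bob proposes): Alice can get 78.04 next round, worth 0.64 × 78.04 = 49.9456 now. Bob offers 49.9456 and keeps 100 − 49.9456 = 50.0544.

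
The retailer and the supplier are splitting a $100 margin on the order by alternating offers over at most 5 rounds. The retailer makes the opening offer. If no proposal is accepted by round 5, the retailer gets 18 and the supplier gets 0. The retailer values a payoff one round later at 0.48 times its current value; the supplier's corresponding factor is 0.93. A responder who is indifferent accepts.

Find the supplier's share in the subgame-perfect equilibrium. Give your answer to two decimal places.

69.95

Round 5 (the retailer proposes): rejection yields 0 for the supplier; the retailer offers 0 and keeps 100.
Round 4 (the supplier proposes): the retailer can get 100 next round, worth 0.48 × 100 = 48 now; the supplier offers that and keeps 52.
Round 3 (the retailer proposes): the supplier can get 52 next round, worth 0.93 × 52 = 48.36 now, so the retailer offers 48.36, keeping 51.64.
Round 2 (the supplier proposes): the retailer can get 51.64 next round, worth 0.48 × 51.64 = 24.7872 now. The supplier offers 24.7872 and keeps 100 − 24.7872 = 75.2128.
Round 1 (the retailer proposes): the supplier can get 75.2128 next round, worth 0.93 × 75.2128 = 69.947904 now, so the retailer offers 69.947904, keeping 30.052096.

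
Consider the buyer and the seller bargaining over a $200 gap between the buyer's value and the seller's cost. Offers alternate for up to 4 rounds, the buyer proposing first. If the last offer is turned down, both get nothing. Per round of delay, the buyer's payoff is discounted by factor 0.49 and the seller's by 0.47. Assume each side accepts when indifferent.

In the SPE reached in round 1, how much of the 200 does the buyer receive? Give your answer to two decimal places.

130.41

Round 4 (the seller proposes): rejection yields 0 for the buyer; the seller offers 0 and keeps 200.
Round 3 (the buyer proposes): the seller can get 200 next round, worth 0.47 × 200 = 94 now; the buyer offers that and keeps 106.
Round 2 (the seller proposes): the buyer can get 106 next round, worth 0.49 × 106 = 51.94 now. The seller offers 51.94 and keeps 200 − 51.94 = 148.06.
Round 1 (the buyer proposes): the seller can get 148.06 next round, worth 0.47 × 148.06 = 69.5882 now, so the buyer offers 69.5882, keeping 130.4118.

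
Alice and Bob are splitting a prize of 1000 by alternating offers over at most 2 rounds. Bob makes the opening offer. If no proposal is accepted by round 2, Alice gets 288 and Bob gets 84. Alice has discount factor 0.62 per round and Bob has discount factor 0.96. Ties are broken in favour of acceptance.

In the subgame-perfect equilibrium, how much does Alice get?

Round 2 (Alice proposes): Bob gets 84 if talks fail, so Alice offers 84 and keeps 916.
Round 1 (Bob proposes): Alice can get 916 next round, worth 0.62 × 916 = 567.92 now, so Bob offers 567.92, keeping 432.08.

567.92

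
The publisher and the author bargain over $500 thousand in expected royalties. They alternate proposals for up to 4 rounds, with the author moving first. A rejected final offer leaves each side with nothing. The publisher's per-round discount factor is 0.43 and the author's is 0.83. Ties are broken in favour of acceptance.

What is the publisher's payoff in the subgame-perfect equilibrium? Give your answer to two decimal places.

113.28

Round 4 (the publisher proposes): the author will accept anything ≥ 0, so the publisher offers 0 and keeps 500.
Round 3 (the author proposes): the publisher can get 500 next round, worth 0.43 × 500 = 215 now; the author offers that and keeps 285.
Round 2 (the publisher proposes): the author can get 285 next round, worth 0.83 × 285 = 236.55 now. The publisher offers 236.55 and keeps 500 − 236.55 = 263.45.
Round 1 (the author proposes): the publisher can get 263.45 next round, worth 0.43 × 263.45 = 113.2835 now. The author offers 113.2835 and keeps 500 − 113.2835 = 386.7165.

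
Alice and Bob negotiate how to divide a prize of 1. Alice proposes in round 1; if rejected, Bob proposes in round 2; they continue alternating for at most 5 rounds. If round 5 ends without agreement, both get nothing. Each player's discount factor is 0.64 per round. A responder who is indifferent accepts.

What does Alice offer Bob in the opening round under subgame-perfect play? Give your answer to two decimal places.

Round 5 (Alice proposes): rejection yields 0 for Bob; Alice offers 0 and keeps 1.
Round 4 (Bob proposes): Alice can get 1 next round, worth 0.64 × 1 = 0.64 now. Bob offers 0.64 and keeps 1 − 0.64 = 0.36.
Round 3 (Alice proposes): Bob can get 0.36 next round, worth 0.64 × 0.36 = 0.2304 now. Alice offers 0.2304 and keeps 1 − 0.2304 = 0.7696.
Round 2 (Bob proposes): Alice can get 0.7696 next round, worth 0.64 × 0.7696 = 0.492544 now. Bob offers 0.492544 and keeps 1 − 0.492544 = 0.507456.
Round 1 (Alice proposes): Bob can get 0.507456 next round, worth 0.64 × 0.507456 = 0.32477184 now; Alice offers that and keeps 0.67522816.

0.32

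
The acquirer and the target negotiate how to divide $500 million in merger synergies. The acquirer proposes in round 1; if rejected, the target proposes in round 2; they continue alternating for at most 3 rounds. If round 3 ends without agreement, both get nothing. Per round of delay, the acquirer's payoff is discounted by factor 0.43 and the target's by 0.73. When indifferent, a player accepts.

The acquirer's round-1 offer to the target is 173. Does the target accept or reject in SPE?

Work out the target's continuation value if the offer is rejected.
Round 3 (the acquirer proposes): the target will accept anything ≥ 0, so the acquirer offers 0 and keeps 500.
Round 2 (the target proposes): the acquirer can get 500 next round, worth 0.43 × 500 = 215 now; the target offers that and keeps 285.
So by rejecting in round 1, the target gets 285 next round, worth 0.73 × 285 = 208.05 now.
Offer 173 < 208.05, so the target rejects.

Reject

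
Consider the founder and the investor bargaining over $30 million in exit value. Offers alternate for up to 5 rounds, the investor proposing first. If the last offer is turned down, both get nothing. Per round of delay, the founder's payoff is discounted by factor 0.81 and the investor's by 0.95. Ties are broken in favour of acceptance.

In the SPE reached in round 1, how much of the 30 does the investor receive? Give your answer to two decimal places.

27.85

Work backward from the last round.
Round 5 (the investor proposes): the founder will accept anything ≥ 0, so the investor offers 0 and keeps 30.
Round 4 (the founder proposes): the investor can get 30 next round, worth 0.95 × 30 = 28.5 now. The founder offers 28.5 and keeps 30 − 28.5 = 1.5.
Round 3 (the investor proposes): the founder can get 1.5 next round, worth 0.81 × 1.5 = 1.215 now; the investor offers that and keeps 28.785.
Round 2 (the founder proposes): the investor can get 28.785 next round, worth 0.95 × 28.785 = 27.34575 now, so the founder offers 27.34575, keeping 2.65425.
Round 1 (the investor proposes): the founder can get 2.65425 next round, worth 0.81 × 2.65425 = 2.1499425 now, so the investor offers 2.1499425, keeping 27.8500575.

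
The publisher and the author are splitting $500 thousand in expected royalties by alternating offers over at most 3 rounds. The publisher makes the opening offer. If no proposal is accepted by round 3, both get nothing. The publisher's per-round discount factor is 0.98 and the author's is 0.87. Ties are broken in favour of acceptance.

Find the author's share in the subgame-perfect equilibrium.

8.7

Work backward from the last round.
Round 3 (the publisher proposes): rejection yields 0 for the author; the publisher offers 0 and keeps 500.
Round 2 (the author proposes): the publisher can get 500 next round, worth 0.98 × 500 = 490 now; the author offers that and keeps 10.
Round 1 (the publisher proposes): the author can get 10 next round, worth 0.87 × 10 = 8.7 now. The publisher offers 8.7 and keeps 500 − 8.7 = 491.3.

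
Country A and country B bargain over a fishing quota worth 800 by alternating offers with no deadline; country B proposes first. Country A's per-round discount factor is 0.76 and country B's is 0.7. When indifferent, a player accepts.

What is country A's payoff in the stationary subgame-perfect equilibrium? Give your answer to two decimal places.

389.74

Let x be country B's share when country B proposes and y be country A's share when country A proposes.
Country A accepts iff offered ≥ 0.76·y, so x = 800 − 0.76y. Symmetrically y = 800 − 0.7x.
Substituting: x = 800 − 0.76(800 − 0.7x), giving x(1 − 0.7·0.76) = 800(1 − 0.76).
So x = 800 × 0.24 / 0.468 ≈ 410.2564, and country A receives 800 − x ≈ 389.7436.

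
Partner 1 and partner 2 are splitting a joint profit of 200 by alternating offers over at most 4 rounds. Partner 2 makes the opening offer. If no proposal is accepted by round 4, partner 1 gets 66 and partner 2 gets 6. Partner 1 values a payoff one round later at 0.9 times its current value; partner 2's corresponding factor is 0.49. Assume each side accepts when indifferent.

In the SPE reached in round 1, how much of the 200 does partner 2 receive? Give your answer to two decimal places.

By backward induction:
Round 4 (partner 1 proposes): partner 2 gets 6 if talks fail, so partner 1 offers 6 and keeps 194.
Round 3 (partner 2 proposes): partner 1 can get 194 next round, worth 0.9 × 194 = 174.6 now; partner 2 offers that and keeps 25.4.
Round 2 (partner 1 proposes): partner 2 can get 25.4 next round, worth 0.49 × 25.4 = 12.446 now; partner 1 offers that and keeps 187.554.
Round 1 (partner 2 proposes): partner 1 can get 187.554 next round, worth 0.9 × 187.554 = 168.7986 now; partner 2 offers that and keeps 31.2014.

31.20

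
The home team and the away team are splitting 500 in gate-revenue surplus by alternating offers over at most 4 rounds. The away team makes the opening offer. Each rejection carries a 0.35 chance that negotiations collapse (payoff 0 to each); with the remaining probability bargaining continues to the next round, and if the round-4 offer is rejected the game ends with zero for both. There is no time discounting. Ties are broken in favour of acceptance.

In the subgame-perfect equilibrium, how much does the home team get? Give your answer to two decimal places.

Round 4 (the home team proposes): rejection yields 0 for the away team; the home team offers 0 and keeps 500.
Round 3 (the away team proposes): rejecting gives the home team an expected 0.65 × 500 = 325; the away team offers that and keeps 175.
Round 2 (the home team proposes): rejecting gives the away team an expected 0.65 × 175 = 113.75, so the home team offers 113.75, keeping 386.25.
Round 1 (the away team proposes): rejecting gives the home team an expected 0.65 × 386.25 = 251.0625; the away team offers that and keeps 248.9375.

251.06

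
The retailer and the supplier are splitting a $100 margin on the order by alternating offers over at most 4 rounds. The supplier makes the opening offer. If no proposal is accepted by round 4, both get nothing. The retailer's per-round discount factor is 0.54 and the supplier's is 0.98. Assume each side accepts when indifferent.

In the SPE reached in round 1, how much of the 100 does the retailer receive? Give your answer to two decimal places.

29.66

Round 4 (the retailer proposes): the supplier will accept anything ≥ 0, so the retailer offers 0 and keeps 100.
Round 3 (the supplier proposes): the retailer can get 100 next round, worth 0.54 × 100 = 54 now, so the supplier offers 54, keeping 46.
Round 2 (the retailer proposes): the supplier can get 46 next round, worth 0.98 × 46 = 45.08 now, so the retailer offers 45.08, keeping 54.92.
Round 1 (the supplier proposes): the retailer can get 54.92 next round, worth 0.54 × 54.92 = 29.6568 now; the supplier offers that and keeps 70.3432.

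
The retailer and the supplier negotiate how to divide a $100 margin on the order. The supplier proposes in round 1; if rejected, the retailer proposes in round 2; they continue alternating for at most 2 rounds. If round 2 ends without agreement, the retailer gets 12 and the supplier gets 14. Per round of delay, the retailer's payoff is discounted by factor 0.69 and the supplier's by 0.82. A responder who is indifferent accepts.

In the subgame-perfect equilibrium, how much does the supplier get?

Round 2 (the retailer proposes): the supplier gets 14 if talks fail, so the retailer offers 14 and keeps 86.
Round 1 (the supplier proposes): the retailer can get 86 next round, worth 0.69 × 86 = 59.34 now. The supplier offers 59.34 and keeps 100 − 59.34 = 40.66.

40.66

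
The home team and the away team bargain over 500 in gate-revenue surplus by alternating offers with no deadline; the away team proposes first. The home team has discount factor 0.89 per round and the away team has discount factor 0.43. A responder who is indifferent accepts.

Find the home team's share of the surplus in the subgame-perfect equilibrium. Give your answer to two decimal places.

410.90

Let x be the away team's share when the away team proposes and y be the home team's share when the home team proposes.
The home team accepts iff offered ≥ 0.89·y, so x = 500 − 0.89y. Symmetrically y = 500 − 0.43x.
Substituting: x = 500 − 0.89(500 − 0.43x), giving x(1 − 0.43·0.89) = 500(1 − 0.89).
So x = 500 × 0.11 / 0.6173 ≈ 89.0977, and the home team receives 500 − x ≈ 410.9023.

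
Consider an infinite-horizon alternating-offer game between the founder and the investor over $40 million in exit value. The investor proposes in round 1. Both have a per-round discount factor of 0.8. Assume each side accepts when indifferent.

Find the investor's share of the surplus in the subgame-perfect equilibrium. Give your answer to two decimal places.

22.22

In a stationary SPE each proposer offers the other exactly their discounted continuation value.
If the investor keeps x when proposing and the founder keeps y when proposing, then x = 40 − 0.8y and y = 40 − 0.8x.
Solving: x = 40(1 − 0.8) / (1 − 0.8·0.8) = 8 / 0.36 ≈ 22.2222.
The founder gets 40 − 22.2222 ≈ 17.7778.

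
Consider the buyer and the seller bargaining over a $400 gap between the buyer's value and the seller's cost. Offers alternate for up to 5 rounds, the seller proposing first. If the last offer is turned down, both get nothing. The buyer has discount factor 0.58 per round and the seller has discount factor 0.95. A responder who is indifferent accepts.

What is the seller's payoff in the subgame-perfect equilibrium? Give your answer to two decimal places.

382.01

Round 5 (the seller proposes): the buyer will accept anything ≥ 0, so the seller offers 0 and keeps 400.
Round 4 (the buyer proposes): the seller can get 400 next round, worth 0.95 × 400 = 380 now, so the buyer offers 380, keeping 20.
Round 3 (the seller proposes): the buyer can get 20 next round, worth 0.58 × 20 = 11.6 now, so the seller offers 11.6, keeping 388.4.
Round 2 (the buyer proposes): the seller can get 388.4 next round, worth 0.95 × 388.4 = 368.98 now. The buyer offers 368.98 and keeps 400 − 368.98 = 31.02.
Round 1 (the seller proposes): the buyer can get 31.02 next round, worth 0.58 × 31.02 = 17.9916 now. The seller offers 17.9916 and keeps 400 − 17.9916 = 382.0084.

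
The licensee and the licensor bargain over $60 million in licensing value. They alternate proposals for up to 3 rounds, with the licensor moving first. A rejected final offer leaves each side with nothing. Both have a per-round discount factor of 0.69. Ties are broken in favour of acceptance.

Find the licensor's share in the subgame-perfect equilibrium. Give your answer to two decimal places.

By backward induction:
Round 3 (the licensor proposes): rejection yields 0 for the licensee; the licensor offers 0 and keeps 60.
Round 2 (the licensee proposes): the licensor can get 60 next round, worth 0.69 × 60 = 41.4 now, so the licensee offers 41.4, keeping 18.6.
Round 1 (the licensor proposes): the licensee can get 18.6 next round, worth 0.69 × 18.6 = 12.834 now, so the licensor offers 12.834, keeping 47.166.

47.17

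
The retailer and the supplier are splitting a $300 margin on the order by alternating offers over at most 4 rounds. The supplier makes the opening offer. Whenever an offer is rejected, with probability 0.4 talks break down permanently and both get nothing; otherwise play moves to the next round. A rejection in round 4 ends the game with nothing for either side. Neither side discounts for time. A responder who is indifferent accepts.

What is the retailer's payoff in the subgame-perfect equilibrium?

136.8

By backward induction:
Round 4 (the retailer proposes): the supplier will accept anything ≥ 0, so the retailer offers 0 and keeps 300.
Round 3 (the supplier proposes): rejecting gives the retailer an expected 0.6 × 300 = 180; the supplier offers that and keeps 120.
Round 2 (the retailer proposes): rejecting gives the supplier an expected 0.6 × 120 = 72. The retailer offers 72 and keeps 300 − 72 = 228.
Round 1 (the supplier proposes): rejecting gives the retailer an expected 0.6 × 228 = 136.8. The supplier offers 136.8 and keeps 300 − 136.8 = 163.2.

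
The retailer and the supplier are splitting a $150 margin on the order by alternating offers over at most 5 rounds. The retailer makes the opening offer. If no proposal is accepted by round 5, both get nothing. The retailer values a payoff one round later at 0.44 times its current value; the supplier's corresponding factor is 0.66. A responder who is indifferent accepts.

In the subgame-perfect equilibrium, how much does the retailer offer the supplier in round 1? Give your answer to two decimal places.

By backward induction:
Round 5 (the retailer proposes): rejection yields 0 for the supplier; the retailer offers 0 and keeps 150.
Round 4 (the supplier proposes): the retailer can get 150 next round, worth 0.44 × 150 = 66 now, so the supplier offers 66, keeping 84.
Round 3 (the retailer proposes): the supplier can get 84 next round, worth 0.66 × 84 = 55.44 now. The retailer offers 55.44 and keeps 150 − 55.44 = 94.56.
Round 2 (the supplier proposes): the retailer can get 94.56 next round, worth 0.44 × 94.56 = 41.6064 now; the supplier offers that and keeps 108.3936.
Round 1 (the retailer proposes): the supplier can get 108.3936 next round, worth 0.66 × 108.3936 = 71.539776 now. The retailer offers 71.539776 and keeps 150 − 71.539776 = 78.460224.

71.54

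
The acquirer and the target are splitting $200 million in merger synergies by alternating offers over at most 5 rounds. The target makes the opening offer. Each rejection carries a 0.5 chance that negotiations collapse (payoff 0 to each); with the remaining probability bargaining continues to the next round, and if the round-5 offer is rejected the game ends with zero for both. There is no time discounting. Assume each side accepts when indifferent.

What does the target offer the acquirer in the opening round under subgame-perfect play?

Round 5 (the target proposes): the acquirer will accept anything ≥ 0, so the target offers 0 and keeps 200.
Round 4 (the acquirer proposes): rejecting gives the target an expected 0.5 × 200 = 100; the acquirer offers that and keeps 100.
Round 3 (the target proposes): rejecting gives the acquirer an expected 0.5 × 100 = 50, so the target offers 50, keeping 150.
Round 2 (the acquirer proposes): rejecting gives the target an expected 0.5 × 150 = 75; the acquirer offers that and keeps 125.
Round 1 (the target proposes): rejecting gives the acquirer an expected 0.5 × 125 = 62.5, so the target offers 62.5, keeping 137.5.

62.5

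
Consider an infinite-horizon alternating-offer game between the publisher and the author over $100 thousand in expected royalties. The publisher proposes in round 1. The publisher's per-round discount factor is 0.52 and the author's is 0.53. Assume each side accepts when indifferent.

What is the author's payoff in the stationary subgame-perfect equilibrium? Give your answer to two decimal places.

Let x be the publisher's share when the publisher proposes and y be the author's share when the author proposes.
The author accepts iff offered ≥ 0.53·y, so x = 100 − 0.53y. Symmetrically y = 100 − 0.52x.
Substituting: x = 100 − 0.53(100 − 0.52x), giving x(1 − 0.52·0.53) = 100(1 − 0.53).
So x = 100 × 0.47 / 0.7244 ≈ 64.8813, and the author receives 100 − x ≈ 35.1187.

35.12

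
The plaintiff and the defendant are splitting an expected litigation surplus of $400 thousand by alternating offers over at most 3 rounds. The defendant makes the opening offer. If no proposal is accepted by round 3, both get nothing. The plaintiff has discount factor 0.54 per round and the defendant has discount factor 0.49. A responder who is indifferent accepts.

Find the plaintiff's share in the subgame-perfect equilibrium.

110.16

Work backward from the last round.
Round 3 (the defendant proposes): rejection yields 0 for the plaintiff; the defendant offers 0 and keeps 400.
Round 2 (the plaintiff proposes): the defendant can get 400 next round, worth 0.49 × 400 = 196 now; the plaintiff offers that and keeps 204.
Round 1 (the defendant proposes): the plaintiff can get 204 next round, worth 0.54 × 204 = 110.16 now; the defendant offers that and keeps 289.84.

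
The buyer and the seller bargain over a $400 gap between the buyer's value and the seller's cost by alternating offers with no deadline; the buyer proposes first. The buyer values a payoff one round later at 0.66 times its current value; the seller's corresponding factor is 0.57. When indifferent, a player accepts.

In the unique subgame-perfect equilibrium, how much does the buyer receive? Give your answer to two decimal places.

When the buyer proposes, the seller accepts any offer worth at least 0.57 times what the seller would get by proposing next round; and vice versa.
This gives x = 400 − 0.57y and y = 400 − 0.66x, where x and y are each side's share when it proposes.
Hence (1 − 0.57·0.66)x = 400(1 − 0.57), i.e. 0.6238·x = 172.
x ≈ 275.7294; the seller's share is 400 − x ≈ 124.2706.

275.73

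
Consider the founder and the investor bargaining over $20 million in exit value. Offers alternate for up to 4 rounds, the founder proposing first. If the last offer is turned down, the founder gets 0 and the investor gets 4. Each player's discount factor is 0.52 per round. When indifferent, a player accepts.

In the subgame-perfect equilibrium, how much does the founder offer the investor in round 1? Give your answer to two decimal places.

Round 4 (the investor proposes): rejection yields 0 for the founder; the investor offers 0 and keeps 20.
Round 3 (the founder proposes): the investor can get 20 next round, worth 0.52 × 20 = 10.4 now; the founder offers that and keeps 9.6.
Round 2 (the investor proposes): the founder can get 9.6 next round, worth 0.52 × 9.6 = 4.992 now; the investor offers that and keeps 15.008.
Round 1 (the founder proposes): the investor can get 15.008 next round, worth 0.52 × 15.008 = 7.80416 now; the founder offers that and keeps 12.19584.

7.80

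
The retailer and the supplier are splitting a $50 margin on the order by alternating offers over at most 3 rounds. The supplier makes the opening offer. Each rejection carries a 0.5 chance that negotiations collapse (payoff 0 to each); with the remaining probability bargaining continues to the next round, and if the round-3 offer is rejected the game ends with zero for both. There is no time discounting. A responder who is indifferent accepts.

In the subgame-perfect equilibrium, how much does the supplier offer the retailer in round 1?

By backward induction:
Round 3 (the supplier proposes): rejection yields 0 for the retailer; the supplier offers 0 and keeps 50.
Round 2 (the retailer proposes): rejecting gives the supplier an expected 0.5 × 50 = 25; the retailer offers that and keeps 25.
Round 1 (the supplier proposes): rejecting gives the retailer an expected 0.5 × 25 = 12.5; the supplier offers that and keeps 37.5.

12.5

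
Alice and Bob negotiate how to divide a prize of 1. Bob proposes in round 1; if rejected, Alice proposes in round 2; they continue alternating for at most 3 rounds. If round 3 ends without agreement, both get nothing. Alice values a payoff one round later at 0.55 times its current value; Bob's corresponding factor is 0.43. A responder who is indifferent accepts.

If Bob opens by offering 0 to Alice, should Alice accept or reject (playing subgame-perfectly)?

Round 3 (Bob proposes): Alice will accept anything ≥ 0, so Bob offers 0 and keeps 1.
Round 2 (Alice proposes): Bob can get 1 next round, worth 0.43 × 1 = 0.43 now; Alice offers that and keeps 0.57.
So by rejecting in round 1, Alice gets 0.57 next round, worth 0.55 × 0.57 = 0.3135 now.
Offer 0 < 0.3135, so Alice rejects.

Reject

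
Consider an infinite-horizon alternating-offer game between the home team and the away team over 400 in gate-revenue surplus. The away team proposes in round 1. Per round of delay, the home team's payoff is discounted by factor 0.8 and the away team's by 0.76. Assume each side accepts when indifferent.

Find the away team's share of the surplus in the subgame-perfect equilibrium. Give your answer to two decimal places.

In a stationary SPE each proposer offers the other exactly their discounted continuation value.
If the away team keeps x when proposing and the home team keeps y when proposing, then x = 400 − 0.8y and y = 400 − 0.76x.
Solving: x = 400(1 − 0.8) / (1 − 0.76·0.8) = 80 / 0.392 ≈ 204.0816.
The home team gets 400 − 204.0816 ≈ 195.9184.

204.08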